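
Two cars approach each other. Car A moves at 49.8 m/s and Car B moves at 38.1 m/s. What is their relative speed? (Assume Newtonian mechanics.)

v_rel = v_A + v_B = 49.8 + 38.1 = 87.9 m/s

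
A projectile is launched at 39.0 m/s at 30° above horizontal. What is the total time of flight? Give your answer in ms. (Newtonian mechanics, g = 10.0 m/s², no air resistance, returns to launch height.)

T = 2 × v₀ × sin(θ) / g = 2 × 39.0 × sin(30°) / 10.0 = 2 × 39.0 × 0.5 / 10.0 = 3.9 s
T = 3.9 s / 0.001 = 3900 ms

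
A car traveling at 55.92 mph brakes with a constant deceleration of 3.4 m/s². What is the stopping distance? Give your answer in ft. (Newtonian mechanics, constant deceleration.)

v₀ = 55.92 mph × 0.44704 = 24.9985 m/s
d = v₀² / (2a) = 24.9985² / (2 × 3.4) = 624.925 / 6.8 = 91.9007 m
d = 91.9007 m / 0.3048 = 301.5 ft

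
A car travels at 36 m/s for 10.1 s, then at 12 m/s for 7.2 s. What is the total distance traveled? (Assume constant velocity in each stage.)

d₁ = v₁t₁ = 36 × 10.1 = 363.6 m
d₂ = v₂t₂ = 12 × 7.2 = 86.4 m
d_total = 363.6 + 86.4 = 450.0 m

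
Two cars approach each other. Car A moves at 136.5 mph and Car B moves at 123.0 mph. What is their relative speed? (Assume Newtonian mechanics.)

v_rel = v_A + v_B = 136.5 + 123.0 = 259.5 mph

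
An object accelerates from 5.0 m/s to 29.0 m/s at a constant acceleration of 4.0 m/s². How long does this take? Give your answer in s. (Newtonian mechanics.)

t = (v - v₀) / a = (29.0 - 5.0) / 4.0 = 6.0 s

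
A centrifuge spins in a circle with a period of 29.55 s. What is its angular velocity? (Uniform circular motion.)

ω = 2π/T = 2π/29.55 = 0.2126 rad/s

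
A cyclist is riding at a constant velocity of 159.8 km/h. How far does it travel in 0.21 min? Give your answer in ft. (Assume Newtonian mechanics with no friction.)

v = 159.8 km/h × 0.2777777777777778 = 44.3889 m/s
t = 0.21 min × 60.0 = 12.6 s
d = v × t = 44.3889 × 12.6 = 559.3 m
d = 559.3 m / 0.3048 = 1835 ft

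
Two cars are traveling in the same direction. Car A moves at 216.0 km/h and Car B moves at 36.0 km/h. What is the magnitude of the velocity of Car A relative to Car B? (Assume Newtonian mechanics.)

v_rel = |v_A - v_B| = |216.0 - 36.0| = 180.0 km/h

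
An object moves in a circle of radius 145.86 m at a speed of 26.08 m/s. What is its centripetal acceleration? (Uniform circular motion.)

a_c = v²/r = 26.08²/145.86 = 680.1664/145.86 = 4.66 m/s²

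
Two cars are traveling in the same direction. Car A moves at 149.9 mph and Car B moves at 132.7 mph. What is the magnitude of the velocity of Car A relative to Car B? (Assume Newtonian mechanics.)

v_rel = |v_A - v_B| = |149.9 - 132.7| = 17.2 mph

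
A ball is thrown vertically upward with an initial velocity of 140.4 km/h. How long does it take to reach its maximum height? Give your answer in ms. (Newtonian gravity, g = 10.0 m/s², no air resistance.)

v₀ = 140.4 km/h × 0.2777777777777778 = 39.0 m/s
t_up = v₀ / g = 39.0 / 10.0 = 3.9 s
t_up = 3.9 s / 0.001 = 3900 ms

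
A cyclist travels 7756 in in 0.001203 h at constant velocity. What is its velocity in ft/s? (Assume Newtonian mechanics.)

d = 7756 in × 0.0254 = 197.002 m
t = 0.001203 h × 3600.0 = 4.3308 s
v = d / t = 197.002 / 4.3308 = 45.4886 m/s
v = 45.4886 m/s / 0.3048 = 149.2 ft/s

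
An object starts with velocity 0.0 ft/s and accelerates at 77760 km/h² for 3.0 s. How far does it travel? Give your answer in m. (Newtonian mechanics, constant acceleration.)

v₀ = 0.0 ft/s × 0.3048 = 0.0 m/s
a = 77760 km/h² × 7.716049382716049e-05 = 6.0 m/s²
d = v₀ × t + ½ × a × t² = 0.0 × 3.0 + 0.5 × 6.0 × 3.0² = 27.0 m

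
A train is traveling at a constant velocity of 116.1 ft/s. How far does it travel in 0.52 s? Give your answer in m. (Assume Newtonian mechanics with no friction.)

v = 116.1 ft/s × 0.3048 = 35.3873 m/s
d = v × t = 35.3873 × 0.52 = 18.4 m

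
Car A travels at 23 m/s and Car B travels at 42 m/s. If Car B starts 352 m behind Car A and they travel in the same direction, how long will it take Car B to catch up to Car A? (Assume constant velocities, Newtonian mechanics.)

Relative speed: v_rel = 42 - 23 = 19 m/s
Time to catch: t = d₀/v_rel = 352/19 = 18.53 s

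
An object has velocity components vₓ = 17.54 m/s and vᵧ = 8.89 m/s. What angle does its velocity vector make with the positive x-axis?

θ = arctan(vᵧ/vₓ) = arctan(8.89/17.54) = 26.88°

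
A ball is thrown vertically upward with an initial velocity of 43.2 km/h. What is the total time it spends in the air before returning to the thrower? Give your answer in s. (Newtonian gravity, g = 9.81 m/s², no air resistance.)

v₀ = 43.2 km/h × 0.2777777777777778 = 12.0 m/s
t_total = 2 × v₀ / g = 2 × 12.0 / 9.81 = 2.446 s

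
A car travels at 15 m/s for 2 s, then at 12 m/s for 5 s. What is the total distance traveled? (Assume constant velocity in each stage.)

d₁ = v₁t₁ = 15 × 2 = 30 m
d₂ = v₂t₂ = 12 × 5 = 60 m
d_total = 30 + 60 = 90 m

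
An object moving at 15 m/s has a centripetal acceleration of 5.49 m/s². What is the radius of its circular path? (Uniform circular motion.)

r = v²/a_c = 15²/5.49 = 40.98 m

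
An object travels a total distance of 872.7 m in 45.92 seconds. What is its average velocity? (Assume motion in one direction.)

v_avg = Δd / Δt = 872.7 / 45.92 = 19.0 m/s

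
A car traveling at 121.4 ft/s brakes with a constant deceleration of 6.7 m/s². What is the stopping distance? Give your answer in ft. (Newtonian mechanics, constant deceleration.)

v₀ = 121.4 ft/s × 0.3048 = 37.0027 m/s
d = v₀² / (2a) = 37.0027² / (2 × 6.7) = 1369.2 / 13.4 = 102.179 m
d = 102.179 m / 0.3048 = 335.2 ft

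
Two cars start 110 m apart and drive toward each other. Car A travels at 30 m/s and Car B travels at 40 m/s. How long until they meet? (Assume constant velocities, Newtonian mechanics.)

Combined speed: v_combined = 30 + 40 = 70 m/s
Time to meet: t = d/v_combined = 110/70 = 1.57 s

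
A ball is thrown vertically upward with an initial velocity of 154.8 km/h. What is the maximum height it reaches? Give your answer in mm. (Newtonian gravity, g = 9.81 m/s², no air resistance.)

v₀ = 154.8 km/h × 0.2777777777777778 = 43.0 m/s
h_max = v₀² / (2g) = 43.0² / (2 × 9.81) = 1849.0 / 19.62 = 94.2406 m
h_max = 94.2406 m / 0.001 = 94240 mm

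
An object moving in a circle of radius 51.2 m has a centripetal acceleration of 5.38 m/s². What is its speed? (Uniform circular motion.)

v = √(a_c × r) = √(5.38 × 51.2) = 16.6 m/s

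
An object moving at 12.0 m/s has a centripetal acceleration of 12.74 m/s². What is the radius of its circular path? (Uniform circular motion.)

r = v²/a_c = 12.0²/12.74 = 11.3 m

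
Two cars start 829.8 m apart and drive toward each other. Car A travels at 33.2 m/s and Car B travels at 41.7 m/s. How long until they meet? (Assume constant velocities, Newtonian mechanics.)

Combined speed: v_combined = 33.2 + 41.7 = 74.9 m/s
Time to meet: t = d/v_combined = 829.8/74.9 = 11.08 s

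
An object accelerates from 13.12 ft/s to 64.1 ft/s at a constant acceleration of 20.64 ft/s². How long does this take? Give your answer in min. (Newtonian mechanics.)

v₀ = 13.12 ft/s × 0.3048 = 3.99898 m/s
v = 64.1 ft/s × 0.3048 = 19.5377 m/s
a = 20.64 ft/s² × 0.3048 = 6.29107 m/s²
t = (v - v₀) / a = (19.5377 - 3.99898) / 6.29107 = 2.46996 s
t = 2.46996 s / 60.0 = 0.04117 min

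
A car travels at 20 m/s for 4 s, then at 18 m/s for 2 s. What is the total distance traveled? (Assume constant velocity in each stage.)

d₁ = v₁t₁ = 20 × 4 = 80 m
d₂ = v₂t₂ = 18 × 2 = 36 m
d_total = 80 + 36 = 116 m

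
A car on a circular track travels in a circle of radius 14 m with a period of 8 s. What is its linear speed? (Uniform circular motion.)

v = 2πr/T = 2π×14/8 = 11.0 m/s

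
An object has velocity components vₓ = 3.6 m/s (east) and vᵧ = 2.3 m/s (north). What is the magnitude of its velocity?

|v| = √(vₓ² + vᵧ²) = √(3.6² + 2.3²) = √(18.25) = 4.27 m/s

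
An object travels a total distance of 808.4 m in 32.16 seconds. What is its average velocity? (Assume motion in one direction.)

v_avg = Δd / Δt = 808.4 / 32.16 = 25.14 m/s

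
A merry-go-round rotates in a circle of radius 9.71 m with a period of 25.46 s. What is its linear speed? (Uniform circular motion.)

v = 2πr/T = 2π×9.71/25.46 = 2.4 m/s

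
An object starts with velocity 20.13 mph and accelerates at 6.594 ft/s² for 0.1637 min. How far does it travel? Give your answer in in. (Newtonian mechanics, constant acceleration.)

v₀ = 20.13 mph × 0.44704 = 8.99892 m/s
a = 6.594 ft/s² × 0.3048 = 2.00985 m/s²
t = 0.1637 min × 60.0 = 9.822 s
d = v₀ × t + ½ × a × t² = 8.99892 × 9.822 + 0.5 × 2.00985 × 9.822² = 185.334 m
d = 185.334 m / 0.0254 = 7297 in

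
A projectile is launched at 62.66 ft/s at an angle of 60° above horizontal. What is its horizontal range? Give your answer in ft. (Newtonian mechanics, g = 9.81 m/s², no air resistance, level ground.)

v₀ = 62.66 ft/s × 0.3048 = 19.0988 m/s
R = v₀² × sin(2θ) / g = 19.0988² × sin(2 × 60°) / 9.81 = 364.764 × 0.866025 / 9.81 = 32.2013 m
R = 32.2013 m / 0.3048 = 105.6 ft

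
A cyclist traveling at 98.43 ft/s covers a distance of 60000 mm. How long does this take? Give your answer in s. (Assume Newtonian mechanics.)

d = 60000 mm × 0.001 = 60.0 m
v = 98.43 ft/s × 0.3048 = 30.0015 m/s
t = d / v = 60.0 / 30.0015 = 2.0 s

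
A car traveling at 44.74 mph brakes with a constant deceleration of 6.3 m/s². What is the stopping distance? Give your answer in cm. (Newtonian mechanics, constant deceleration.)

v₀ = 44.74 mph × 0.44704 = 20.0006 m/s
d = v₀² / (2a) = 20.0006² / (2 × 6.3) = 400.024 / 12.6 = 31.7479 m
d = 31.7479 m / 0.01 = 3175 cm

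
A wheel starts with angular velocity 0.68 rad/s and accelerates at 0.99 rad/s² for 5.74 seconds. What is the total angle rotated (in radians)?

θ = ω₀t + ½αt² = 0.68×5.74 + ½×0.99×5.74² = 20.21 rad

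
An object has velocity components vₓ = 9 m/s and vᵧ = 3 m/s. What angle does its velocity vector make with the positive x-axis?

θ = arctan(vᵧ/vₓ) = arctan(3/9) = 18.43°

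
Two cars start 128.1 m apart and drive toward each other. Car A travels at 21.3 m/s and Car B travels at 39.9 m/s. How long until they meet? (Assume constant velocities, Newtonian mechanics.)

Combined speed: v_combined = 21.3 + 39.9 = 61.2 m/s
Time to meet: t = d/v_combined = 128.1/61.2 = 2.09 s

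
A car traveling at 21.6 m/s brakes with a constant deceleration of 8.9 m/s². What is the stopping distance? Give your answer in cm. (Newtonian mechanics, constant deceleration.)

d = v₀² / (2a) = 21.6² / (2 × 8.9) = 466.56 / 17.8 = 26.2112 m
d = 26.2112 m / 0.01 = 2621 cm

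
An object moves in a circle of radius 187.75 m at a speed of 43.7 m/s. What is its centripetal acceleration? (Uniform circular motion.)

a_c = v²/r = 43.7²/187.75 = 1909.69/187.75 = 10.17 m/s²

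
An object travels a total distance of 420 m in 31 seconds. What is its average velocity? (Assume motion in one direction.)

v_avg = Δd / Δt = 420 / 31 = 13.55 m/s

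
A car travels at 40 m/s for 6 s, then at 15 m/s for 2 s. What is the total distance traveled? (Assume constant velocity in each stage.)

d₁ = v₁t₁ = 40 × 6 = 240 m
d₂ = v₂t₂ = 15 × 2 = 30 m
d_total = 240 + 30 = 270 m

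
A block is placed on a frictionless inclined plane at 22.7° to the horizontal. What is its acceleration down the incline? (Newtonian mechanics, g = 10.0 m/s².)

a = g sin(θ) = 10.0 × sin(22.7°) = 10.0 × 0.3859 = 3.86 m/s²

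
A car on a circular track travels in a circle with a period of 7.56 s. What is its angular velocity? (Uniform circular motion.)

ω = 2π/T = 2π/7.56 = 0.8311 rad/s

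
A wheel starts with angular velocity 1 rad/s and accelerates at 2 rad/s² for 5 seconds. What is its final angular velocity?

ω = ω₀ + αt = 1 + 2 × 5 = 11 rad/s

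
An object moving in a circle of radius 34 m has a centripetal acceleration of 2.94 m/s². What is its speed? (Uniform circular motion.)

v = √(a_c × r) = √(2.94 × 34) = 10.0 m/s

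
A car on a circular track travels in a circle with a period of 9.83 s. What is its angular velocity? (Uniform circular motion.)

ω = 2π/T = 2π/9.83 = 0.6392 rad/s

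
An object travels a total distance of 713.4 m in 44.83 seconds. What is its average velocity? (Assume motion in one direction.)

v_avg = Δd / Δt = 713.4 / 44.83 = 15.91 m/s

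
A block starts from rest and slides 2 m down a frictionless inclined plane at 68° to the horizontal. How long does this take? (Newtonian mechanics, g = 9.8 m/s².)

a = g sin(θ) = 9.8 × sin(68°) = 9.0864 m/s²
t = √(2d/a) = √(2 × 2 / 9.0864) = 0.66 s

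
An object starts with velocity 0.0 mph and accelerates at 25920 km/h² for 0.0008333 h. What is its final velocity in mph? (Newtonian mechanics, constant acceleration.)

v₀ = 0.0 mph × 0.44704 = 0.0 m/s
a = 25920 km/h² × 7.716049382716049e-05 = 2.0 m/s²
t = 0.0008333 h × 3600.0 = 2.99988 s
v = v₀ + a × t = 0.0 + 2.0 × 2.99988 = 5.99976 m/s
v = 5.99976 m/s / 0.44704 = 13.42 mph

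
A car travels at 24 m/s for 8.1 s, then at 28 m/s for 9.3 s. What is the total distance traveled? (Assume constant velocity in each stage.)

d₁ = v₁t₁ = 24 × 8.1 = 194.4 m
d₂ = v₂t₂ = 28 × 9.3 = 260.4 m
d_total = 194.4 + 260.4 = 454.8 m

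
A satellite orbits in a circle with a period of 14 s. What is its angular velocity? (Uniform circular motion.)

ω = 2π/T = 2π/14 = 0.4488 rad/s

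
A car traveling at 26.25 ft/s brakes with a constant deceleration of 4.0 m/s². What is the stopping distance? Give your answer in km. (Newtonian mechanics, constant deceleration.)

v₀ = 26.25 ft/s × 0.3048 = 8.001 m/s
d = v₀² / (2a) = 8.001² / (2 × 4.0) = 64.016 / 8.0 = 8.002 m
d = 8.002 m / 1000.0 = 0.008002 km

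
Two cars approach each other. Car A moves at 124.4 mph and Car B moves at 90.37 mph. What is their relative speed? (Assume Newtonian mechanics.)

v_rel = v_A + v_B = 124.4 + 90.37 = 214.77 mph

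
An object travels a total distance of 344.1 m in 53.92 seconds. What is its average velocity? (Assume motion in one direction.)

v_avg = Δd / Δt = 344.1 / 53.92 = 6.38 m/s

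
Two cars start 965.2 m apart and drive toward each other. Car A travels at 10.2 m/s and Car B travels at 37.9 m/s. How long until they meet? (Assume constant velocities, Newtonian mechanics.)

Combined speed: v_combined = 10.2 + 37.9 = 48.1 m/s
Time to meet: t = d/v_combined = 965.2/48.1 = 20.07 s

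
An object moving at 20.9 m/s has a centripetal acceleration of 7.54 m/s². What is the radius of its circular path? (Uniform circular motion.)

r = v²/a_c = 20.9²/7.54 = 57.93 m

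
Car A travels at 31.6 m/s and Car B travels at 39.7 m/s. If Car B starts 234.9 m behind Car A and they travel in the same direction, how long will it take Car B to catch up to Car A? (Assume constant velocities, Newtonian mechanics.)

Relative speed: v_rel = 39.7 - 31.6 = 8.1 m/s
Time to catch: t = d₀/v_rel = 234.9/8.1 = 29.0 s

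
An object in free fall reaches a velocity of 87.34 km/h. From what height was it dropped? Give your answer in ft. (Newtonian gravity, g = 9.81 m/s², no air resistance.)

v = 87.34 km/h × 0.2777777777777778 = 24.2611 m/s
h = v² / (2g) = 24.2611² / (2 × 9.81) = 30.0 m
h = 30.0 m / 0.3048 = 98.43 ft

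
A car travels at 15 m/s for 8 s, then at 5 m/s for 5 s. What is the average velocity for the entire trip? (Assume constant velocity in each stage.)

d₁ = v₁t₁ = 15 × 8 = 120 m
d₂ = v₂t₂ = 5 × 5 = 25 m
d_total = 145 m, t_total = 13 s
v_avg = d_total/t_total = 145/13 = 11.15 m/s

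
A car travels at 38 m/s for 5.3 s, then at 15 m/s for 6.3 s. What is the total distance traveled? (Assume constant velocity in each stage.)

d₁ = v₁t₁ = 38 × 5.3 = 201.4 m
d₂ = v₂t₂ = 15 × 6.3 = 94.5 m
d_total = 201.4 + 94.5 = 295.9 m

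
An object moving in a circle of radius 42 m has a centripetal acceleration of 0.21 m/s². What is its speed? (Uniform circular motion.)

v = √(a_c × r) = √(0.21 × 42) = 2.97 m/s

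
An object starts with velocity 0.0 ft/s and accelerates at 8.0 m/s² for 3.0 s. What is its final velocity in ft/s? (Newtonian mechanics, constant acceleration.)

v₀ = 0.0 ft/s × 0.3048 = 0.0 m/s
v = v₀ + a × t = 0.0 + 8.0 × 3.0 = 24.0 m/s
v = 24.0 m/s / 0.3048 = 78.74 ft/s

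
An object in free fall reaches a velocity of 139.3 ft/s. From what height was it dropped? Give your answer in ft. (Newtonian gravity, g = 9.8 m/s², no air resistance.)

v = 139.3 ft/s × 0.3048 = 42.4586 m/s
h = v² / (2g) = 42.4586² / (2 × 9.8) = 91.9762 m
h = 91.9762 m / 0.3048 = 301.8 ft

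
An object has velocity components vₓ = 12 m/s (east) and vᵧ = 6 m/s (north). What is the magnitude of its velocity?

|v| = √(vₓ² + vᵧ²) = √(12² + 6²) = √(180) = 13.42 m/s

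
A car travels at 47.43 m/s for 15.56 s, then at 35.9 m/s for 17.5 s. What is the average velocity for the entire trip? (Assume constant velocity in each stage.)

d₁ = v₁t₁ = 47.43 × 15.56 = 738.0108 m
d₂ = v₂t₂ = 35.9 × 17.5 = 628.25 m
d_total = 1366.2608 m, t_total = 33.06 s
v_avg = d_total/t_total = 1366.2608/33.06 = 41.33 m/s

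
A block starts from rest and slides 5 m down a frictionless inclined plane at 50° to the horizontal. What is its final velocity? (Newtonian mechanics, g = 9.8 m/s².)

a = g sin(θ) = 9.8 × sin(50°) = 7.5072 m/s²
v = √(2ad) = √(2 × 7.5072 × 5) = 8.66 m/s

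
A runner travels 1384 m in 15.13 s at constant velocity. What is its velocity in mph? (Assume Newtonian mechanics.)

v = d / t = 1384 / 15.13 = 91.4739 m/s
v = 91.4739 m/s / 0.44704 = 204.6 mph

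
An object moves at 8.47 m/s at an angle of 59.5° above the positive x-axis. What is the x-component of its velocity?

vₓ = v cos(θ) = 8.47 × cos(59.5°) = 4.3 m/s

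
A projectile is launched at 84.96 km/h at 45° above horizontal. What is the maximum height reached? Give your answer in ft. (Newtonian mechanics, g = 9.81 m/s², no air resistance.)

v₀ = 84.96 km/h × 0.2777777777777778 = 23.6 m/s
H = v₀² × sin²(θ) / (2g) = 23.6² × sin(45°)² / (2 × 9.81) = 556.96 × 0.5 / 19.62 = 14.1937 m
H = 14.1937 m / 0.3048 = 46.57 ft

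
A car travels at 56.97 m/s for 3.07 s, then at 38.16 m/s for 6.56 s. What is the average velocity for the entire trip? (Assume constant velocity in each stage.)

d₁ = v₁t₁ = 56.97 × 3.07 = 174.8979 m
d₂ = v₂t₂ = 38.16 × 6.56 = 250.3296 m
d_total = 425.2275 m, t_total = 9.63 s
v_avg = d_total/t_total = 425.2275/9.63 = 44.16 m/s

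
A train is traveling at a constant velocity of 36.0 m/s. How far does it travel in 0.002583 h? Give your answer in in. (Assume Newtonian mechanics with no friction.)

t = 0.002583 h × 3600.0 = 9.2988 s
d = v × t = 36.0 × 9.2988 = 334.757 m
d = 334.757 m / 0.0254 = 13180 in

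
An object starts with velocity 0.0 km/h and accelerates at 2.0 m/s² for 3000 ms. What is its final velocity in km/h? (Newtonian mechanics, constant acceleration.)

v₀ = 0.0 km/h × 0.2777777777777778 = 0.0 m/s
t = 3000 ms × 0.001 = 3.0 s
v = v₀ + a × t = 0.0 + 2.0 × 3.0 = 6.0 m/s
v = 6.0 m/s / 0.2777777777777778 = 21.6 km/h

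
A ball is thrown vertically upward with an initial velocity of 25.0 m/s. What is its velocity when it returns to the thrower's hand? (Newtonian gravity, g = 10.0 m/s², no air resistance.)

By conservation of energy (no air resistance), the ball returns to the throw height with the same speed as launch, but directed downward.
|v_ground| = v₀ = 25.0 m/s
v_ground = 25.0 m/s (downward)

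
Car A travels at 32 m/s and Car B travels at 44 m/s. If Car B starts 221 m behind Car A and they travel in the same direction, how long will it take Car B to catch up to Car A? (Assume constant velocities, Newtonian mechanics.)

Relative speed: v_rel = 44 - 32 = 12 m/s
Time to catch: t = d₀/v_rel = 221/12 = 18.42 s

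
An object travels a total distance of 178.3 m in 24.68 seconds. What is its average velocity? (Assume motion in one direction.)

v_avg = Δd / Δt = 178.3 / 24.68 = 7.22 m/s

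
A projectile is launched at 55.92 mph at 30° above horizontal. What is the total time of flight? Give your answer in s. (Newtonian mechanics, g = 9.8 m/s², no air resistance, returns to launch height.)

v₀ = 55.92 mph × 0.44704 = 24.9985 m/s
T = 2 × v₀ × sin(θ) / g = 2 × 24.9985 × sin(30°) / 9.8 = 2 × 24.9985 × 0.5 / 9.8 = 2.551 s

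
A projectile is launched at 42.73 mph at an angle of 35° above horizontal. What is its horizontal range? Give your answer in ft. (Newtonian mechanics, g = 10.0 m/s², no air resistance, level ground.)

v₀ = 42.73 mph × 0.44704 = 19.102 m/s
R = v₀² × sin(2θ) / g = 19.102² × sin(2 × 35°) / 10.0 = 364.886 × 0.939693 / 10.0 = 34.2881 m
R = 34.2881 m / 0.3048 = 112.5 ft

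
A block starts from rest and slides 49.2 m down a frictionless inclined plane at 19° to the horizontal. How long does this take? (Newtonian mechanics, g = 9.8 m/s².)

a = g sin(θ) = 9.8 × sin(19°) = 3.1906 m/s²
t = √(2d/a) = √(2 × 49.2 / 3.1906) = 5.55 s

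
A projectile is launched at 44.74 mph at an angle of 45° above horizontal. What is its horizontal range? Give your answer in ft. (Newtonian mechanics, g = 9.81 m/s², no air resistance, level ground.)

v₀ = 44.74 mph × 0.44704 = 20.0006 m/s
R = v₀² × sin(2θ) / g = 20.0006² × sin(2 × 45°) / 9.81 = 400.024 × 1.0 / 9.81 = 40.7772 m
R = 40.7772 m / 0.3048 = 133.8 ft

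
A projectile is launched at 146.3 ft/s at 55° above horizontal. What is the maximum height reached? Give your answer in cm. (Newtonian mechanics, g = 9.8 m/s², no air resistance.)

v₀ = 146.3 ft/s × 0.3048 = 44.5922 m/s
H = v₀² × sin²(θ) / (2g) = 44.5922² × sin(55°)² / (2 × 9.8) = 1988.46 × 0.67101 / 19.6 = 68.0753 m
H = 68.0753 m / 0.01 = 6808 cm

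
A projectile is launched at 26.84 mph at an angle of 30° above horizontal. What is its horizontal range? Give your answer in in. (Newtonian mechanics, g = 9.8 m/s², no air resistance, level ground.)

v₀ = 26.84 mph × 0.44704 = 11.9986 m/s
R = v₀² × sin(2θ) / g = 11.9986² × sin(2 × 30°) / 9.8 = 143.966 × 0.866025 / 9.8 = 12.7223 m
R = 12.7223 m / 0.0254 = 500.9 in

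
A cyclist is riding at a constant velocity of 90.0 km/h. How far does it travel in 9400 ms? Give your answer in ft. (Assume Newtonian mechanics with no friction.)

v = 90.0 km/h × 0.2777777777777778 = 25.0 m/s
t = 9400 ms × 0.001 = 9.4 s
d = v × t = 25.0 × 9.4 = 235.0 m
d = 235.0 m / 0.3048 = 771.0 ft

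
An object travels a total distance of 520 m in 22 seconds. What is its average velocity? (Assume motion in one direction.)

v_avg = Δd / Δt = 520 / 22 = 23.64 m/s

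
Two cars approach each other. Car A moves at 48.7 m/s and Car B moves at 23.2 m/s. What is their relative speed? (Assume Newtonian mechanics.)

v_rel = v_A + v_B = 48.7 + 23.2 = 71.9 m/s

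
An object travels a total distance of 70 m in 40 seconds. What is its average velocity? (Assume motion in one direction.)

v_avg = Δd / Δt = 70 / 40 = 1.75 m/s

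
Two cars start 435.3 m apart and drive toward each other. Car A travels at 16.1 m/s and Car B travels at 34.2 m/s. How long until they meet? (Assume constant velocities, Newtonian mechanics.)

Combined speed: v_combined = 16.1 + 34.2 = 50.3 m/s
Time to meet: t = d/v_combined = 435.3/50.3 = 8.65 s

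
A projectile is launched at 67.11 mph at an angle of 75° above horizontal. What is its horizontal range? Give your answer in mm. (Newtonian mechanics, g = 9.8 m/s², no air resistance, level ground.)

v₀ = 67.11 mph × 0.44704 = 30.0009 m/s
R = v₀² × sin(2θ) / g = 30.0009² × sin(2 × 75°) / 9.8 = 900.054 × 0.5 / 9.8 = 45.9211 m
R = 45.9211 m / 0.001 = 45920 mm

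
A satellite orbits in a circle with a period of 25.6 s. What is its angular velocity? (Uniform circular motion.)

ω = 2π/T = 2π/25.6 = 0.2454 rad/s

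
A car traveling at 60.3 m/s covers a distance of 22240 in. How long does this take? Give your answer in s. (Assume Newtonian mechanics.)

d = 22240 in × 0.0254 = 564.896 m
t = d / v = 564.896 / 60.3 = 9.368 s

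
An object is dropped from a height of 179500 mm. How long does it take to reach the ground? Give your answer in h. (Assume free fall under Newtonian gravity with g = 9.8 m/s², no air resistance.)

h = 179500 mm × 0.001 = 179.5 m
t = √(2h/g) = √(2 × 179.5 / 9.8) = 6.05249 s
t = 6.05249 s / 3600.0 = 0.001681 h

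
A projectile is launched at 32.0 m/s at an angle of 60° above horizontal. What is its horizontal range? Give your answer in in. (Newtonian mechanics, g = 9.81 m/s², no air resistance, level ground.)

R = v₀² × sin(2θ) / g = 32.0² × sin(2 × 60°) / 9.81 = 1024.0 × 0.866025 / 9.81 = 90.3985 m
R = 90.3985 m / 0.0254 = 3559 in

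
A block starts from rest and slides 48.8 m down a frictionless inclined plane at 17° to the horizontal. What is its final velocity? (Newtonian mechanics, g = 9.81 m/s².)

a = g sin(θ) = 9.81 × sin(17°) = 2.8682 m/s²
v = √(2ad) = √(2 × 2.8682 × 48.8) = 16.73 m/s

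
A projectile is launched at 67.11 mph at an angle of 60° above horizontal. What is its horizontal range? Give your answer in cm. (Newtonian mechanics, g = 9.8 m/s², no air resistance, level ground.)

v₀ = 67.11 mph × 0.44704 = 30.0009 m/s
R = v₀² × sin(2θ) / g = 30.0009² × sin(2 × 60°) / 9.8 = 900.054 × 0.866025 / 9.8 = 79.5377 m
R = 79.5377 m / 0.01 = 7954 cm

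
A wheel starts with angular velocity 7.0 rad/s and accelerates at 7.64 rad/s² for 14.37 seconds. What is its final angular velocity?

ω = ω₀ + αt = 7.0 + 7.64 × 14.37 = 116.79 rad/s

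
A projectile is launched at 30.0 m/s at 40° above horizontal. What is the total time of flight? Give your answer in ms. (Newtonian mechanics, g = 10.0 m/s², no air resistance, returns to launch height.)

T = 2 × v₀ × sin(θ) / g = 2 × 30.0 × sin(40°) / 10.0 = 2 × 30.0 × 0.642788 / 10.0 = 3.85673 s
T = 3.85673 s / 0.001 = 3857 ms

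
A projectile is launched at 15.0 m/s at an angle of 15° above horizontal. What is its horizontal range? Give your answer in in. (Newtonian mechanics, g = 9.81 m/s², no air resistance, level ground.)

R = v₀² × sin(2θ) / g = 15.0² × sin(2 × 15°) / 9.81 = 225.0 × 0.5 / 9.81 = 11.4679 m
R = 11.4679 m / 0.0254 = 451.5 in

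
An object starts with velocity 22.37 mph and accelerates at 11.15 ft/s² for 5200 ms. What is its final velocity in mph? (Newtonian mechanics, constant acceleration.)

v₀ = 22.37 mph × 0.44704 = 10.0003 m/s
a = 11.15 ft/s² × 0.3048 = 3.39852 m/s²
t = 5200 ms × 0.001 = 5.2 s
v = v₀ + a × t = 10.0003 + 3.39852 × 5.2 = 27.6726 m/s
v = 27.6726 m/s / 0.44704 = 61.9 mph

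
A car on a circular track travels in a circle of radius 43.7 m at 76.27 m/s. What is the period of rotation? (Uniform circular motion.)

T = 2πr/v = 2π×43.7/76.27 = 3.6 s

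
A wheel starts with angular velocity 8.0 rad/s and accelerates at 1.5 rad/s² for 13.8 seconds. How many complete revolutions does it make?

θ = ω₀t + ½αt² = 8.0×13.8 + ½×1.5×13.8² = 253.23 rad
Total revolutions = θ/(2π) = 253.23/(2π) = 40.3
Complete revolutions = ⌊40.3⌋ = 40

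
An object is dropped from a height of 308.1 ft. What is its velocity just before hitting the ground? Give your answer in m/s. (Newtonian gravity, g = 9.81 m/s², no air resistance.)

h = 308.1 ft × 0.3048 = 93.9089 m
v = √(2gh) = √(2 × 9.81 × 93.9089) = 42.92 m/s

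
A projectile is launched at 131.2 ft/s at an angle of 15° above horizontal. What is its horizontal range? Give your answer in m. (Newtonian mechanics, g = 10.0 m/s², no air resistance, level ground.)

v₀ = 131.2 ft/s × 0.3048 = 39.9898 m/s
R = v₀² × sin(2θ) / g = 39.9898² × sin(2 × 15°) / 10.0 = 1599.18 × 0.5 / 10.0 = 79.96 m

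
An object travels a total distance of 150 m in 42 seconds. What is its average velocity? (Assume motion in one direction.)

v_avg = Δd / Δt = 150 / 42 = 3.57 m/s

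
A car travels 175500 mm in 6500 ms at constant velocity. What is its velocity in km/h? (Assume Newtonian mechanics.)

d = 175500 mm × 0.001 = 175.5 m
t = 6500 ms × 0.001 = 6.5 s
v = d / t = 175.5 / 6.5 = 27.0 m/s
v = 27.0 m/s / 0.2777777777777778 = 97.2 km/h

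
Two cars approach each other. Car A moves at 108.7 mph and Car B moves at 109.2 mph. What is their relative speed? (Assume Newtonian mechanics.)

v_rel = v_A + v_B = 108.7 + 109.2 = 217.9 mph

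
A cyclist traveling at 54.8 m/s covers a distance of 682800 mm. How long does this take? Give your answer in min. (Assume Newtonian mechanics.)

d = 682800 mm × 0.001 = 682.8 m
t = d / v = 682.8 / 54.8 = 12.4599 s
t = 12.4599 s / 60.0 = 0.2077 min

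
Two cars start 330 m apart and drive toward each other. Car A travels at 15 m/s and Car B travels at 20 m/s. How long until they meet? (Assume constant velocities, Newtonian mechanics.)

Combined speed: v_combined = 15 + 20 = 35 m/s
Time to meet: t = d/v_combined = 330/35 = 9.43 s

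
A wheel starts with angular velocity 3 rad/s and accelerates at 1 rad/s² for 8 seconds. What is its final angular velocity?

ω = ω₀ + αt = 3 + 1 × 8 = 11 rad/s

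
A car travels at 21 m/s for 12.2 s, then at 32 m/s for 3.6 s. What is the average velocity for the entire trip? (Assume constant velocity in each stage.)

d₁ = v₁t₁ = 21 × 12.2 = 256.2 m
d₂ = v₂t₂ = 32 × 3.6 = 115.2 m
d_total = 371.4 m, t_total = 15.8 s
v_avg = d_total/t_total = 371.4/15.8 = 23.51 m/s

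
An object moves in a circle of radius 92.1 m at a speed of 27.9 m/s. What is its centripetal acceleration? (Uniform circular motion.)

a_c = v²/r = 27.9²/92.1 = 778.41/92.1 = 8.45 m/s²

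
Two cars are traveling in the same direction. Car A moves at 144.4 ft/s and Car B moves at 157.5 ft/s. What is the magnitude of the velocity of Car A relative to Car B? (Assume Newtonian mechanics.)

v_rel = |v_A - v_B| = |144.4 - 157.5| = 13.1 ft/s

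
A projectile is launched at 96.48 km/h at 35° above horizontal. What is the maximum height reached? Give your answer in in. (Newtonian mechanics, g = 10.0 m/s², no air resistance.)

v₀ = 96.48 km/h × 0.2777777777777778 = 26.8 m/s
H = v₀² × sin²(θ) / (2g) = 26.8² × sin(35°)² / (2 × 10.0) = 718.24 × 0.32899 / 20.0 = 11.8147 m
H = 11.8147 m / 0.0254 = 465.1 in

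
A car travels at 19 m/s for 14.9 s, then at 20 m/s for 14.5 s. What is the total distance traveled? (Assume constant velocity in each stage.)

d₁ = v₁t₁ = 19 × 14.9 = 283.1 m
d₂ = v₂t₂ = 20 × 14.5 = 290.0 m
d_total = 283.1 + 290.0 = 573.1 m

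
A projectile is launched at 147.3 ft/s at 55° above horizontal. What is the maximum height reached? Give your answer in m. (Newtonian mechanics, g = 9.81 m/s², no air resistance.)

v₀ = 147.3 ft/s × 0.3048 = 44.897 m/s
H = v₀² × sin²(θ) / (2g) = 44.897² × sin(55°)² / (2 × 9.81) = 2015.74 × 0.67101 / 19.62 = 68.94 m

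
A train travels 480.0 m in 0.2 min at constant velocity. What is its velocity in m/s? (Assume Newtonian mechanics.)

t = 0.2 min × 60.0 = 12.0 s
v = d / t = 480.0 / 12.0 = 40.0 m/s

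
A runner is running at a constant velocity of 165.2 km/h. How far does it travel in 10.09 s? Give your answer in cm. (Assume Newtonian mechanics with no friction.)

v = 165.2 km/h × 0.2777777777777778 = 45.8889 m/s
d = v × t = 45.8889 × 10.09 = 463.019 m
d = 463.019 m / 0.01 = 46300 cm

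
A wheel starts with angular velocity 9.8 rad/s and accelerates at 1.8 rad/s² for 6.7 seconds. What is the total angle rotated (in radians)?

θ = ω₀t + ½αt² = 9.8×6.7 + ½×1.8×6.7² = 106.06 rad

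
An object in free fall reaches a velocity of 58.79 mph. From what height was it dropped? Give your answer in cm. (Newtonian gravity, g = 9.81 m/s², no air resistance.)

v = 58.79 mph × 0.44704 = 26.2815 m/s
h = v² / (2g) = 26.2815² / (2 × 9.81) = 35.2048 m
h = 35.2048 m / 0.01 = 3520 cm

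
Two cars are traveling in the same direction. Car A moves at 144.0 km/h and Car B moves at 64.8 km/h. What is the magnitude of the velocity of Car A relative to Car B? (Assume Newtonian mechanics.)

v_rel = |v_A - v_B| = |144.0 - 64.8| = 79.2 km/h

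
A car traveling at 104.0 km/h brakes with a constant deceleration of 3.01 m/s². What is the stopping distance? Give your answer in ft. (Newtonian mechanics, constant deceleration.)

v₀ = 104.0 km/h × 0.2777777777777778 = 28.8889 m/s
d = v₀² / (2a) = 28.8889² / (2 × 3.01) = 834.569 / 6.02 = 138.633 m
d = 138.633 m / 0.3048 = 454.8 ft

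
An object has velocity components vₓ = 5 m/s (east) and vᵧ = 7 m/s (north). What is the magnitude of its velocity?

|v| = √(vₓ² + vᵧ²) = √(5² + 7²) = √(74) = 8.6 m/s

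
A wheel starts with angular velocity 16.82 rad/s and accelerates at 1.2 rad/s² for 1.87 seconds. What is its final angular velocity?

ω = ω₀ + αt = 16.82 + 1.2 × 1.87 = 19.06 rad/s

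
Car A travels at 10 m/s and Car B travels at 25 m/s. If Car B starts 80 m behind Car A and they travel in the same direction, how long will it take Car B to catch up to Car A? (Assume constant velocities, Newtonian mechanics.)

Relative speed: v_rel = 25 - 10 = 15 m/s
Time to catch: t = d₀/v_rel = 80/15 = 5.33 s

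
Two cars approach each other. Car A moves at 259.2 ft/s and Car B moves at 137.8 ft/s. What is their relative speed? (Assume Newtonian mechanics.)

v_rel = v_A + v_B = 259.2 + 137.8 = 397.0 ft/s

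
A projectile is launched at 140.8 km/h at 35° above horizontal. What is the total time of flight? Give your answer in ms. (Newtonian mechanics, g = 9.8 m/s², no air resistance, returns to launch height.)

v₀ = 140.8 km/h × 0.2777777777777778 = 39.1111 m/s
T = 2 × v₀ × sin(θ) / g = 2 × 39.1111 × sin(35°) / 9.8 = 2 × 39.1111 × 0.573576 / 9.8 = 4.5782 s
T = 4.5782 s / 0.001 = 4578 ms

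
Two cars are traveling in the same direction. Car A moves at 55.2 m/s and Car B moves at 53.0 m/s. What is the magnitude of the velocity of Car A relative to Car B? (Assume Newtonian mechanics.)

v_rel = |v_A - v_B| = |55.2 - 53.0| = 2.2 m/s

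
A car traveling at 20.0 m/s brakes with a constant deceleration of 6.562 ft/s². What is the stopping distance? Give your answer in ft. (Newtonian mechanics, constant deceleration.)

a = 6.562 ft/s² × 0.3048 = 2.0001 m/s²
d = v₀² / (2a) = 20.0² / (2 × 2.0001) = 400.0 / 4.0002 = 99.995 m
d = 99.995 m / 0.3048 = 328.1 ft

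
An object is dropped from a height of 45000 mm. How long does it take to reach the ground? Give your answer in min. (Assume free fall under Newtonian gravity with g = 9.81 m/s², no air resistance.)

h = 45000 mm × 0.001 = 45.0 m
t = √(2h/g) = √(2 × 45.0 / 9.81) = 3.02891 s
t = 3.02891 s / 60.0 = 0.05048 min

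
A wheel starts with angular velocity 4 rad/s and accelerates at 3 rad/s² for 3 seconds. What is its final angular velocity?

ω = ω₀ + αt = 4 + 3 × 3 = 13 rad/s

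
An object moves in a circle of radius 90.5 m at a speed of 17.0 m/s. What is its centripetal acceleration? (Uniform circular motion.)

a_c = v²/r = 17.0²/90.5 = 289.0/90.5 = 3.19 m/s²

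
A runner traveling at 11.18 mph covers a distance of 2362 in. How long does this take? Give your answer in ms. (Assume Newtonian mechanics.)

d = 2362 in × 0.0254 = 59.9948 m
v = 11.18 mph × 0.44704 = 4.99791 m/s
t = d / v = 59.9948 / 4.99791 = 12.004 s
t = 12.004 s / 0.001 = 12000 ms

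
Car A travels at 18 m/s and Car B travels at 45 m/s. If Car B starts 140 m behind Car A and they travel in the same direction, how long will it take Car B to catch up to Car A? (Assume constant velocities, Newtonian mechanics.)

Relative speed: v_rel = 45 - 18 = 27 m/s
Time to catch: t = d₀/v_rel = 140/27 = 5.19 s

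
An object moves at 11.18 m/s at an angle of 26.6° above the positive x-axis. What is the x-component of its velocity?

vₓ = v cos(θ) = 11.18 × cos(26.6°) = 10.0 m/s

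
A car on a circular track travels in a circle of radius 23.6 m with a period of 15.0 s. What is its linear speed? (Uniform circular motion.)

v = 2πr/T = 2π×23.6/15.0 = 9.89 m/s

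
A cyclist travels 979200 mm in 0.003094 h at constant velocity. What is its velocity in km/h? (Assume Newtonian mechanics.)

d = 979200 mm × 0.001 = 979.2 m
t = 0.003094 h × 3600.0 = 11.1384 s
v = d / t = 979.2 / 11.1384 = 87.9121 m/s
v = 87.9121 m/s / 0.2777777777777778 = 316.5 km/h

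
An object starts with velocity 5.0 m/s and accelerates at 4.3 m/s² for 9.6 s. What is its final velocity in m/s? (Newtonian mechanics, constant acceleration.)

v = v₀ + a × t = 5.0 + 4.3 × 9.6 = 46.28 m/s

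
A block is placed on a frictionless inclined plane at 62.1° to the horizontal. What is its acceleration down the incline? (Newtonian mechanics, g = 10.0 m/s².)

a = g sin(θ) = 10.0 × sin(62.1°) = 10.0 × 0.8838 = 8.84 m/s²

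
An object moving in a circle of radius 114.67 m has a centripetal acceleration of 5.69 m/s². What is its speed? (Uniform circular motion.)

v = √(a_c × r) = √(5.69 × 114.67) = 25.54 m/s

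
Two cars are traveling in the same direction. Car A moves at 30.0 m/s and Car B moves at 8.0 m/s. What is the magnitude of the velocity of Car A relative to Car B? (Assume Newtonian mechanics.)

v_rel = |v_A - v_B| = |30.0 - 8.0| = 22.0 m/s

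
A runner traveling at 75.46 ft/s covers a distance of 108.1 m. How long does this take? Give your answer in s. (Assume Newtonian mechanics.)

v = 75.46 ft/s × 0.3048 = 23.0002 m/s
t = d / v = 108.1 / 23.0002 = 4.7 s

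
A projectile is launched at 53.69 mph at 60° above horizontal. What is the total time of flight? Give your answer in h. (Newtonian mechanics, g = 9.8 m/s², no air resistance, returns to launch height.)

v₀ = 53.69 mph × 0.44704 = 24.0016 m/s
T = 2 × v₀ × sin(θ) / g = 2 × 24.0016 × sin(60°) / 9.8 = 2 × 24.0016 × 0.866025 / 9.8 = 4.24204 s
T = 4.24204 s / 3600.0 = 0.001178 h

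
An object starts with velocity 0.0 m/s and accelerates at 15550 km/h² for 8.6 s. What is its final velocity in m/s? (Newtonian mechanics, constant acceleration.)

a = 15550 km/h² × 7.716049382716049e-05 = 1.19985 m/s²
v = v₀ + a × t = 0.0 + 1.19985 × 8.6 = 10.32 m/s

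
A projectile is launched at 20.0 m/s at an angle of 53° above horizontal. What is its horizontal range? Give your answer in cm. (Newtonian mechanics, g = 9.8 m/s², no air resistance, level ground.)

R = v₀² × sin(2θ) / g = 20.0² × sin(2 × 53°) / 9.8 = 400.0 × 0.961262 / 9.8 = 39.2352 m
R = 39.2352 m / 0.01 = 3924 cm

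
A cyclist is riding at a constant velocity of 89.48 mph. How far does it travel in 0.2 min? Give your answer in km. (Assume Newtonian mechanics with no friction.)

v = 89.48 mph × 0.44704 = 40.0011 m/s
t = 0.2 min × 60.0 = 12.0 s
d = v × t = 40.0011 × 12.0 = 480.013 m
d = 480.013 m / 1000.0 = 0.48 km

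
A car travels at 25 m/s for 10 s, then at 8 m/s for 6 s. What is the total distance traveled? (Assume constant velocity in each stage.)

d₁ = v₁t₁ = 25 × 10 = 250 m
d₂ = v₂t₂ = 8 × 6 = 48 m
d_total = 250 + 48 = 298 m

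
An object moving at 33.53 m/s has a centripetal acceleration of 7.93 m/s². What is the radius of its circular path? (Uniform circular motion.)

r = v²/a_c = 33.53²/7.93 = 141.77 m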